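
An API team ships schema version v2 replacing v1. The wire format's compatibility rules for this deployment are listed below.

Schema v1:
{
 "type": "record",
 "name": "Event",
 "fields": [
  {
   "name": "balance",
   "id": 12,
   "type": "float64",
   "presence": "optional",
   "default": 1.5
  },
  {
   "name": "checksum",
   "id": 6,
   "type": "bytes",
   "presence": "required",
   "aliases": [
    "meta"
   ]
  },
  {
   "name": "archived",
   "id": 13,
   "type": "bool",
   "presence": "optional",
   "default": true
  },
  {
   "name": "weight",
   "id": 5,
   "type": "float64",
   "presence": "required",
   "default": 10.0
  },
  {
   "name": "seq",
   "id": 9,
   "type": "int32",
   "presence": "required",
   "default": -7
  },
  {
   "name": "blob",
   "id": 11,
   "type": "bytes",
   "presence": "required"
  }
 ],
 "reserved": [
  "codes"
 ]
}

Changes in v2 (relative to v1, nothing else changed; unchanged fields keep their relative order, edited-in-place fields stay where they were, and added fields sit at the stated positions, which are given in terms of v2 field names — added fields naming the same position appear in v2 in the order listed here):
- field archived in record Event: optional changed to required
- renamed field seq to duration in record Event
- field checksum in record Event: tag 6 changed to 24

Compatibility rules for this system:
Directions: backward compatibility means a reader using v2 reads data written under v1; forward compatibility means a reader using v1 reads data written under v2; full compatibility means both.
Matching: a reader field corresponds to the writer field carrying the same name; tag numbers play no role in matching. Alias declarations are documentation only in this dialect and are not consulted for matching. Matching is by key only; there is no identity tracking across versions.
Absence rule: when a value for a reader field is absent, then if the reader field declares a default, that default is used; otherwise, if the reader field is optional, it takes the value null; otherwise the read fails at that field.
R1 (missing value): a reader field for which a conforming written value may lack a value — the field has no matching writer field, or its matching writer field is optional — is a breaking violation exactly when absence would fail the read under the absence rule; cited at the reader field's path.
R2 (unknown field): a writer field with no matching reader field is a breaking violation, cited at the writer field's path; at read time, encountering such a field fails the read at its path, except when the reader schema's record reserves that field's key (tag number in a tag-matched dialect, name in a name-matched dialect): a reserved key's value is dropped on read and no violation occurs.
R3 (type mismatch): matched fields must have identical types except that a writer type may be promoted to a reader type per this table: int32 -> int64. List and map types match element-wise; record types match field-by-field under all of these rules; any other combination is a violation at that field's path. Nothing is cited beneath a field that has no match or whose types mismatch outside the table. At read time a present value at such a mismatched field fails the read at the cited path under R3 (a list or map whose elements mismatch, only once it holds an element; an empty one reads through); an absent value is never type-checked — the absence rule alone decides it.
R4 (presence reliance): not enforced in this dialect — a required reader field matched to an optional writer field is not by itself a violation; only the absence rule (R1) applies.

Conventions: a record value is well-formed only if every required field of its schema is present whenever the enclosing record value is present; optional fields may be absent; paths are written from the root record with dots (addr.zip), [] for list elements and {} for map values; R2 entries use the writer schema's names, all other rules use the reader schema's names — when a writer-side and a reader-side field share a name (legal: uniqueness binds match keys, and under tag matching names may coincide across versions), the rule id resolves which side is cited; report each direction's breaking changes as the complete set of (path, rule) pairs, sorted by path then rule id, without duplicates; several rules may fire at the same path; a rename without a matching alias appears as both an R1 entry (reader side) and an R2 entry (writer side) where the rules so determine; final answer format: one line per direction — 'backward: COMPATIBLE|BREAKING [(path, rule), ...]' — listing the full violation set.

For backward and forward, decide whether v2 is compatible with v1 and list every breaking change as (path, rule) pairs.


backward: BREAKING [(seq, R2)]; forward: BREAKING [(duration, R2)]

the writer's type comes first in each Event pair
backward for Event (reader v2, writer v1):
  balance: float64 -> float64, writer optional; from balance
  checksum: bytes -> bytes, writer required; from checksum
  archived: bool -> bool, writer optional; from archived
  weight: float64 -> float64, writer required; from weight
  duration has no writer counterpart
  blob: bytes -> bytes, writer required; from blob
  leftover writer field: seq
  rule R2 violated at seq
  backward on Event therefore BREAKING (1)
forward for Event (reader v1, writer v2):
  balance: float64 -> float64, writer optional; from balance
  checksum: bytes -> bytes, writer required; from checksum
  archived: bool -> bool, writer required; from archived
  weight: float64 -> float64, writer required; from weight
  seq has no writer counterpart
  blob: bytes -> bytes, writer required; from blob
  leftover writer field: duration
  rule R2 violated at duration
  forward on Event therefore BREAKING (1)


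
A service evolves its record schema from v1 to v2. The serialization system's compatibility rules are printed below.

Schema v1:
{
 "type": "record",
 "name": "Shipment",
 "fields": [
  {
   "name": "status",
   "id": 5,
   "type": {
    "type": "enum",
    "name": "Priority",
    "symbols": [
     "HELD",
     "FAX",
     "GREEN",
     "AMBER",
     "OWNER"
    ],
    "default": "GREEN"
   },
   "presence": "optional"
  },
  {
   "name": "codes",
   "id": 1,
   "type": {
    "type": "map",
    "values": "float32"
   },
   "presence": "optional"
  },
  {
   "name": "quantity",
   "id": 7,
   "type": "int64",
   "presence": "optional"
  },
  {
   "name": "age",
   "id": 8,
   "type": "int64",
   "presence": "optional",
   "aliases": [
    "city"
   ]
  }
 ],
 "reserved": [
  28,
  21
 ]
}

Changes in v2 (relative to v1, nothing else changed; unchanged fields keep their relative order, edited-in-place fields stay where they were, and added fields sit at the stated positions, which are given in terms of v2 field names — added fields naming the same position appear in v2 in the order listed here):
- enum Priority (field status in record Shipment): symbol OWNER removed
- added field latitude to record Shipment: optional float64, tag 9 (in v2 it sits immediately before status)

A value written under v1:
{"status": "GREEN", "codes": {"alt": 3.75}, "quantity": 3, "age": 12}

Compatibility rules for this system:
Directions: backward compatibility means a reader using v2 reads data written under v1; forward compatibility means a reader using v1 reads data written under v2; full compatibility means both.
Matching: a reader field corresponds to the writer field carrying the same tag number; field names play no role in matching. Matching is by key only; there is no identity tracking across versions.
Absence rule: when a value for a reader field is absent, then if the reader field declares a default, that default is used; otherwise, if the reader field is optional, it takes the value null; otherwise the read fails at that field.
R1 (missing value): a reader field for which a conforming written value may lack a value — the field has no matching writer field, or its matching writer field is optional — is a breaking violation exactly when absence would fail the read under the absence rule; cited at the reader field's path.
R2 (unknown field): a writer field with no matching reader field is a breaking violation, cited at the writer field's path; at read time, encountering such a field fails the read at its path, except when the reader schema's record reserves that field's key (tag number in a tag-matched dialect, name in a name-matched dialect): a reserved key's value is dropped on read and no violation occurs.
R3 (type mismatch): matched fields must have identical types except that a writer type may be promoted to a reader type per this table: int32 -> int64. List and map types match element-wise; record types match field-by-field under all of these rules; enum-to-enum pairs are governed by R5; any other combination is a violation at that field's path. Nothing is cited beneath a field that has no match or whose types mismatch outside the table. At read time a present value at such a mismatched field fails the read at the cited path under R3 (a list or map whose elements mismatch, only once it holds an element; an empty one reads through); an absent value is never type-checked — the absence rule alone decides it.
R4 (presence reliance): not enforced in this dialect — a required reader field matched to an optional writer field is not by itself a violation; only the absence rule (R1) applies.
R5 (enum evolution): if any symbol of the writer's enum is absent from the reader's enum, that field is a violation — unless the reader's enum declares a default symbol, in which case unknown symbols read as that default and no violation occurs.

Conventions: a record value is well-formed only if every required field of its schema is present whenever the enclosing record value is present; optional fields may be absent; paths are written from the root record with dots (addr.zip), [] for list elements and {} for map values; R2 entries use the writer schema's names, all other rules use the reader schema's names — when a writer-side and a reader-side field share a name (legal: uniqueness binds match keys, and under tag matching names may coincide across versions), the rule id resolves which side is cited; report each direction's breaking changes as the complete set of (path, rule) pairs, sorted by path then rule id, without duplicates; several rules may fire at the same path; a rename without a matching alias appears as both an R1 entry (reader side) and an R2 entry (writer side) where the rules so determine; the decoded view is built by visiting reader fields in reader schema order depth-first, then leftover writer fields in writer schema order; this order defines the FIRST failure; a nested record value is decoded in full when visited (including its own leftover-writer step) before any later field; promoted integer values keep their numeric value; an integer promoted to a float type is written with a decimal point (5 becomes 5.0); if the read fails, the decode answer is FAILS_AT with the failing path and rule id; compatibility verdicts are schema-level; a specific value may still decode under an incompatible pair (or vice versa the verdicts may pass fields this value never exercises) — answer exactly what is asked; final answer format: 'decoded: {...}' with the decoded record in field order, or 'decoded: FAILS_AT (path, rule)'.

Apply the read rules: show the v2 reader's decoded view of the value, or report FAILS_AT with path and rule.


decoded: {"latitude": null, "status": "GREEN", "codes": {"alt": 3.75}, "quantity": 3, "age": 12}

the writer's type comes first in each Shipment pair
migrating the Shipment value to v2:
  latitude := null (not supplied -> null)
  status := "GREEN"
  codes := {"alt": 3.75}
  quantity := 3
  age := 12
  => decoded: {"latitude": null, "status": "GREEN", "codes": {"alt": 3.75}, "quantity": 3, "age": 12}
the other Shipment changes do not affect what is asked:
  enum Priority (field status in record Shipment): symbol OWNER removed -> fires no rule on Shipment under this dialect and leaves the result unchanged


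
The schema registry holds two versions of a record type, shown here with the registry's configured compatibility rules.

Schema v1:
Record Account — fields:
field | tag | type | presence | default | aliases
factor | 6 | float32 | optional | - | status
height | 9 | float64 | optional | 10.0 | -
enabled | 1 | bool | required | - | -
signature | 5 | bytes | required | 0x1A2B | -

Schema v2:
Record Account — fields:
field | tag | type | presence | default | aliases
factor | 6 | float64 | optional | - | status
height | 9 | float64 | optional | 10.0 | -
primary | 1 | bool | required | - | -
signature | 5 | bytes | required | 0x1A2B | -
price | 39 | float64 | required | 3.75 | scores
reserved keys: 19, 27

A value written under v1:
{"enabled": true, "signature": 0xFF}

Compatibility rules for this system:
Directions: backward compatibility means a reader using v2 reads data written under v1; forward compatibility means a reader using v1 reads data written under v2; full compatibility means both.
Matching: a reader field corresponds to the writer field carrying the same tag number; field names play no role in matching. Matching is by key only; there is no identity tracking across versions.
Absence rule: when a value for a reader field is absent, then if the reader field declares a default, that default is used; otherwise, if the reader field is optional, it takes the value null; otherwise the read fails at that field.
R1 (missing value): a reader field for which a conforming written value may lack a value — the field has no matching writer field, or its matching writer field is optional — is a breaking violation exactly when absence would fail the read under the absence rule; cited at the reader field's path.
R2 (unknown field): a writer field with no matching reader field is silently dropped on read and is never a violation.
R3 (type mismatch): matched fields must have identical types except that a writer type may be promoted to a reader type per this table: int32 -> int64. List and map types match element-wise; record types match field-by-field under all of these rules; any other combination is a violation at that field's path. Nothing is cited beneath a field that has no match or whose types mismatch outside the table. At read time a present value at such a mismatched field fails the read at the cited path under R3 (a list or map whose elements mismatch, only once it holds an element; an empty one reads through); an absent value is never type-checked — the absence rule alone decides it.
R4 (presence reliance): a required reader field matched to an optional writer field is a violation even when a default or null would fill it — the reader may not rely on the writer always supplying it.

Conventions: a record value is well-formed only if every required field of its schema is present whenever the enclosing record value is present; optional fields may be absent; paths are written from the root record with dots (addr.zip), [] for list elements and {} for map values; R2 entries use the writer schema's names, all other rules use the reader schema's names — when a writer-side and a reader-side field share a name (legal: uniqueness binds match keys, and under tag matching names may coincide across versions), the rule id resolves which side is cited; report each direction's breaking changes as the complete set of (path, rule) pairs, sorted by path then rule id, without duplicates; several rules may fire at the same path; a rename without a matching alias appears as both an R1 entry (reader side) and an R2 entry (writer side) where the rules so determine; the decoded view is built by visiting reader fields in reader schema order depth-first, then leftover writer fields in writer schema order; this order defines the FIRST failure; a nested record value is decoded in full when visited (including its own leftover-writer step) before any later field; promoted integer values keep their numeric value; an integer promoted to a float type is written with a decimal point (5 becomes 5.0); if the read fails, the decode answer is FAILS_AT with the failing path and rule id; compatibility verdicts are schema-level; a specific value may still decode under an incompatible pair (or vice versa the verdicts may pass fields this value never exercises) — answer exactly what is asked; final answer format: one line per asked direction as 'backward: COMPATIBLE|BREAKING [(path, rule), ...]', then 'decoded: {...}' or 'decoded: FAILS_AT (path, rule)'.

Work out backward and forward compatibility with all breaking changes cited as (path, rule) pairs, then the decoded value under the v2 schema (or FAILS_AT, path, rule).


backward: BREAKING [(factor, R3)]; forward: BREAKING [(factor, R3)]; decoded: {"factor": null, "height": 10.0, "primary": true, "signature": 0xFF, "price": 3.75}

the writer's type comes first in each Account pair
backward on Account — v2 reading data written by v1:
  factor: float32 -> float64, writer optional; from factor
  height: float64 -> float64, writer optional; from height
  primary: bool -> bool, writer required; from enabled
  signature: bytes -> bytes, writer required; from signature
  price: no writer match
  violation R3 at factor
  => backward: BREAKING (1)
forward on Account — v1 reading data written by v2:
  factor: float64 -> float32, writer optional; from factor
  height: float64 -> float64, writer optional; from height
  enabled: bool -> bool, writer required; from primary
  signature: bytes -> bytes, writer required; from signature
  leftover writer field: price
  violation R3 at factor
  => forward: BREAKING (1)
decode walk for Account under reader schema v2:
  factor := null (absent, optional -> null)
  height := 10.0 (absent -> default)
  primary := true (from writer enabled)
  signature := 0xFF
  price := 3.75 (absent -> default)
  => decoded: {"factor": null, "height": 10.0, "primary": true, "signature": 0xFF, "price": 3.75}


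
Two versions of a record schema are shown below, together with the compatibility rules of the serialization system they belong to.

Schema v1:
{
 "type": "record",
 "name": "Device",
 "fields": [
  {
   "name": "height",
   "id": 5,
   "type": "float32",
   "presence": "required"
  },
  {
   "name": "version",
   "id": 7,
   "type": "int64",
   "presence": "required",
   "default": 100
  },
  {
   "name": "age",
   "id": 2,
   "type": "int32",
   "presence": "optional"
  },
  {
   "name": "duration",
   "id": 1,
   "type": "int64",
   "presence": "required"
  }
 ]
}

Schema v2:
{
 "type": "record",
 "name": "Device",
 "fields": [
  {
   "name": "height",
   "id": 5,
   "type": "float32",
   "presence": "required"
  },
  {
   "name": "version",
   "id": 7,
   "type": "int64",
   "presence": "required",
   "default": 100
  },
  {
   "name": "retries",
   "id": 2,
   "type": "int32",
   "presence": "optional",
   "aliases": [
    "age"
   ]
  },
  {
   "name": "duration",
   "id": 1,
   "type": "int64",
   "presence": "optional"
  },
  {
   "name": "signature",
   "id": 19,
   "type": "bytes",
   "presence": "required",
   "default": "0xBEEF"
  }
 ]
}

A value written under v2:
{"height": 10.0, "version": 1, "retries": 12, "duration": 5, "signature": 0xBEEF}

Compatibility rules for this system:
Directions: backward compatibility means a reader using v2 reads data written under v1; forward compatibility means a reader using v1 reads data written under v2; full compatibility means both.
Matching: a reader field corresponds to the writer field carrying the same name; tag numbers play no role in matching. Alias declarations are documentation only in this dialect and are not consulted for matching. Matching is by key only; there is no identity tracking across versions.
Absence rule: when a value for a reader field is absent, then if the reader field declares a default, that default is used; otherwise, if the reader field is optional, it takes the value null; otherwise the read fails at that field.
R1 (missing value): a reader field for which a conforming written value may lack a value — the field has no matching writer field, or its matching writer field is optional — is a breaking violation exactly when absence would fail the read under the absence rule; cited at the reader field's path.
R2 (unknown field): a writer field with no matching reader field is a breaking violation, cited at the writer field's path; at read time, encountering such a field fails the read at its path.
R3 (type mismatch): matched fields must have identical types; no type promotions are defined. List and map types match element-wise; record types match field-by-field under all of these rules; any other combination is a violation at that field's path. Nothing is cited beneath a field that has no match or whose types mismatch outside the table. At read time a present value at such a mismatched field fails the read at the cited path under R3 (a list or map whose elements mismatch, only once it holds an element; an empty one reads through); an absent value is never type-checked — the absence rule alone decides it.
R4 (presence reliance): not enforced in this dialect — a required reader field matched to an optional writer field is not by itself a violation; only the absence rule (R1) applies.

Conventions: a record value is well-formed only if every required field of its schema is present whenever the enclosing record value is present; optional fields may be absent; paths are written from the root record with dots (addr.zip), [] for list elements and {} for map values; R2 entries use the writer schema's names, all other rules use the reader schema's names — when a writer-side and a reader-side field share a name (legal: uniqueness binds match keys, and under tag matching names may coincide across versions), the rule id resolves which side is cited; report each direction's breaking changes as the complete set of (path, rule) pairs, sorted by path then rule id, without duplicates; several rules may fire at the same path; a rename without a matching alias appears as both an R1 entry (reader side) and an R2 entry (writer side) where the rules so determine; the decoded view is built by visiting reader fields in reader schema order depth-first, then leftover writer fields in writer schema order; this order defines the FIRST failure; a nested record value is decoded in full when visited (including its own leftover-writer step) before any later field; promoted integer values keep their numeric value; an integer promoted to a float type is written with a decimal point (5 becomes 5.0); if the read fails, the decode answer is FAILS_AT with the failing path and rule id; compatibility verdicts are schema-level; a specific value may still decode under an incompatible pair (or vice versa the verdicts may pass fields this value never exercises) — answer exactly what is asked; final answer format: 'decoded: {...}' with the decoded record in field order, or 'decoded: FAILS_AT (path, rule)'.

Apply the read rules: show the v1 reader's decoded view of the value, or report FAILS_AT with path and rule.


decoded: FAILS_AT (retries, R2)

each type pair in Device: writer, then reader
decoding the Device value with the v1 reader:
  height := 10.0
  version := 1
  age := null (not supplied -> null)
  duration := 5
  read fails at retries under R2 (unknown field)
  => FAILS_AT (retries, R2)
checking off the Device differences that do not matter here:
  added field signature to record Device: required bytes, tag 19, default 0xBEEF (in v2 it sits last) -> schema-level compatibility only; this Device value's decode is unchanged
  field duration in record Device: required changed to optional -> schema-level compatibility only; this Device value's decode is unchanged


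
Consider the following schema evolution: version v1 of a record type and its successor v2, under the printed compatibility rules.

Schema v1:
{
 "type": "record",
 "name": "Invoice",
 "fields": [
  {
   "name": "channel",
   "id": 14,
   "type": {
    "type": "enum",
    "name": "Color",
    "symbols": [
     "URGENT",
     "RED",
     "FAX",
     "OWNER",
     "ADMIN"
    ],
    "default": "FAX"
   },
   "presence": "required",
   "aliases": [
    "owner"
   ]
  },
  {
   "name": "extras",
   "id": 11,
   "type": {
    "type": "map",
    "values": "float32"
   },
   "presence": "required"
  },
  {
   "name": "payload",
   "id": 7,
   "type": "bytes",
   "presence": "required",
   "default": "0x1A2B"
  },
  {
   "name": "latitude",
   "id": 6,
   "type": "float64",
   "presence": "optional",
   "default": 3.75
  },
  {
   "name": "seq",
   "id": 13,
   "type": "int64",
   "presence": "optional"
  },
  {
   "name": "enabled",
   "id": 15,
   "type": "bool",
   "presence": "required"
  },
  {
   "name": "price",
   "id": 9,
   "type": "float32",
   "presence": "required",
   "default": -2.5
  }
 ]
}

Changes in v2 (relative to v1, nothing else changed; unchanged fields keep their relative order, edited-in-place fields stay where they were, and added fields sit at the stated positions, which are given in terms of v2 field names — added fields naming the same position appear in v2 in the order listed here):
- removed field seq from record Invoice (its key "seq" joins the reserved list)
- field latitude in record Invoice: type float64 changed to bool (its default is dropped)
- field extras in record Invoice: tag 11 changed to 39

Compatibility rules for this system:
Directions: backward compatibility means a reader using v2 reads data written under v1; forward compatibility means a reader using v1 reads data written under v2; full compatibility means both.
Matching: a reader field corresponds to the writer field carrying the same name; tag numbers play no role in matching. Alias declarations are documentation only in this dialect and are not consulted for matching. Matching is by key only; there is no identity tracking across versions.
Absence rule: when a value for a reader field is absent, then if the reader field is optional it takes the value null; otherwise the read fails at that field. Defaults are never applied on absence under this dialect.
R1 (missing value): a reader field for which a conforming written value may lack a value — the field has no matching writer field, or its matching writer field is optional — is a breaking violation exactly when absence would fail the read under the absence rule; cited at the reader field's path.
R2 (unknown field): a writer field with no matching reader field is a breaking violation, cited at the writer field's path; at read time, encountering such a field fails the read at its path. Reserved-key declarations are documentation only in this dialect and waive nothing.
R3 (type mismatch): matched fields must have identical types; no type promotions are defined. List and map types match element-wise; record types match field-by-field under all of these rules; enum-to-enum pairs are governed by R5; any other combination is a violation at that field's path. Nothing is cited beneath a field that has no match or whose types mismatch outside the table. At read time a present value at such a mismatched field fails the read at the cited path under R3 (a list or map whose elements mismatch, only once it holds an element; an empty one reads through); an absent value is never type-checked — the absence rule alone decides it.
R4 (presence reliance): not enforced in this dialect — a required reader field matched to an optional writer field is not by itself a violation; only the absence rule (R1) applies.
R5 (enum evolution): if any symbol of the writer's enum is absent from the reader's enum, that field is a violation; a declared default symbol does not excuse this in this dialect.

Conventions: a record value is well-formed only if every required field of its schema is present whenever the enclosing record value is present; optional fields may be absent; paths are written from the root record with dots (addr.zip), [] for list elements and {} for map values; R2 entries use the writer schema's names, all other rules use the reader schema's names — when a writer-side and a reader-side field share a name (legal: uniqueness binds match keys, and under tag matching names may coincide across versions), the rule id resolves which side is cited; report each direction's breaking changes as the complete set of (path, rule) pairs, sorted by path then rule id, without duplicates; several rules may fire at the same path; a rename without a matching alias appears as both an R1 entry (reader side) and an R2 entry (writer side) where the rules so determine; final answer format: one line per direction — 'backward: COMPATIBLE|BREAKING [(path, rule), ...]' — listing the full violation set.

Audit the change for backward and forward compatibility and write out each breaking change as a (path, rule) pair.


backward: BREAKING [(latitude, R3), (seq, R2)]; forward: BREAKING [(latitude, R3)]

the writer's type comes first in each Invoice pair
backward analysis of Invoice with v2 as reader and v1 as writer:
  channel: Color -> Color, writer required; from channel
  extras: map<string, float32> -> map<string, float32>, writer required; from extras
  payload: bytes -> bytes, writer required; from payload
  latitude: float64 -> bool, writer optional; from latitude
  enabled: bool -> bool, writer required; from enabled
  price: float32 -> float32, writer required; from price
  writer field seq has no reader counterpart
  violation R3 at latitude
  violation R2 at seq
  backward on Invoice therefore BREAKING (2)
forward analysis of Invoice with v1 as reader and v2 as writer:
  channel: Color -> Color, writer required; from channel
  extras: map<string, float32> -> map<string, float32>, writer required; from extras
  payload: bytes -> bytes, writer required; from payload
  latitude: bool -> float64, writer optional; from latitude
  seq: no writer match
  enabled: bool -> bool, writer required; from enabled
  price: float32 -> float32, writer required; from price
  violation R3 at latitude
  forward on Invoice therefore BREAKING (1)


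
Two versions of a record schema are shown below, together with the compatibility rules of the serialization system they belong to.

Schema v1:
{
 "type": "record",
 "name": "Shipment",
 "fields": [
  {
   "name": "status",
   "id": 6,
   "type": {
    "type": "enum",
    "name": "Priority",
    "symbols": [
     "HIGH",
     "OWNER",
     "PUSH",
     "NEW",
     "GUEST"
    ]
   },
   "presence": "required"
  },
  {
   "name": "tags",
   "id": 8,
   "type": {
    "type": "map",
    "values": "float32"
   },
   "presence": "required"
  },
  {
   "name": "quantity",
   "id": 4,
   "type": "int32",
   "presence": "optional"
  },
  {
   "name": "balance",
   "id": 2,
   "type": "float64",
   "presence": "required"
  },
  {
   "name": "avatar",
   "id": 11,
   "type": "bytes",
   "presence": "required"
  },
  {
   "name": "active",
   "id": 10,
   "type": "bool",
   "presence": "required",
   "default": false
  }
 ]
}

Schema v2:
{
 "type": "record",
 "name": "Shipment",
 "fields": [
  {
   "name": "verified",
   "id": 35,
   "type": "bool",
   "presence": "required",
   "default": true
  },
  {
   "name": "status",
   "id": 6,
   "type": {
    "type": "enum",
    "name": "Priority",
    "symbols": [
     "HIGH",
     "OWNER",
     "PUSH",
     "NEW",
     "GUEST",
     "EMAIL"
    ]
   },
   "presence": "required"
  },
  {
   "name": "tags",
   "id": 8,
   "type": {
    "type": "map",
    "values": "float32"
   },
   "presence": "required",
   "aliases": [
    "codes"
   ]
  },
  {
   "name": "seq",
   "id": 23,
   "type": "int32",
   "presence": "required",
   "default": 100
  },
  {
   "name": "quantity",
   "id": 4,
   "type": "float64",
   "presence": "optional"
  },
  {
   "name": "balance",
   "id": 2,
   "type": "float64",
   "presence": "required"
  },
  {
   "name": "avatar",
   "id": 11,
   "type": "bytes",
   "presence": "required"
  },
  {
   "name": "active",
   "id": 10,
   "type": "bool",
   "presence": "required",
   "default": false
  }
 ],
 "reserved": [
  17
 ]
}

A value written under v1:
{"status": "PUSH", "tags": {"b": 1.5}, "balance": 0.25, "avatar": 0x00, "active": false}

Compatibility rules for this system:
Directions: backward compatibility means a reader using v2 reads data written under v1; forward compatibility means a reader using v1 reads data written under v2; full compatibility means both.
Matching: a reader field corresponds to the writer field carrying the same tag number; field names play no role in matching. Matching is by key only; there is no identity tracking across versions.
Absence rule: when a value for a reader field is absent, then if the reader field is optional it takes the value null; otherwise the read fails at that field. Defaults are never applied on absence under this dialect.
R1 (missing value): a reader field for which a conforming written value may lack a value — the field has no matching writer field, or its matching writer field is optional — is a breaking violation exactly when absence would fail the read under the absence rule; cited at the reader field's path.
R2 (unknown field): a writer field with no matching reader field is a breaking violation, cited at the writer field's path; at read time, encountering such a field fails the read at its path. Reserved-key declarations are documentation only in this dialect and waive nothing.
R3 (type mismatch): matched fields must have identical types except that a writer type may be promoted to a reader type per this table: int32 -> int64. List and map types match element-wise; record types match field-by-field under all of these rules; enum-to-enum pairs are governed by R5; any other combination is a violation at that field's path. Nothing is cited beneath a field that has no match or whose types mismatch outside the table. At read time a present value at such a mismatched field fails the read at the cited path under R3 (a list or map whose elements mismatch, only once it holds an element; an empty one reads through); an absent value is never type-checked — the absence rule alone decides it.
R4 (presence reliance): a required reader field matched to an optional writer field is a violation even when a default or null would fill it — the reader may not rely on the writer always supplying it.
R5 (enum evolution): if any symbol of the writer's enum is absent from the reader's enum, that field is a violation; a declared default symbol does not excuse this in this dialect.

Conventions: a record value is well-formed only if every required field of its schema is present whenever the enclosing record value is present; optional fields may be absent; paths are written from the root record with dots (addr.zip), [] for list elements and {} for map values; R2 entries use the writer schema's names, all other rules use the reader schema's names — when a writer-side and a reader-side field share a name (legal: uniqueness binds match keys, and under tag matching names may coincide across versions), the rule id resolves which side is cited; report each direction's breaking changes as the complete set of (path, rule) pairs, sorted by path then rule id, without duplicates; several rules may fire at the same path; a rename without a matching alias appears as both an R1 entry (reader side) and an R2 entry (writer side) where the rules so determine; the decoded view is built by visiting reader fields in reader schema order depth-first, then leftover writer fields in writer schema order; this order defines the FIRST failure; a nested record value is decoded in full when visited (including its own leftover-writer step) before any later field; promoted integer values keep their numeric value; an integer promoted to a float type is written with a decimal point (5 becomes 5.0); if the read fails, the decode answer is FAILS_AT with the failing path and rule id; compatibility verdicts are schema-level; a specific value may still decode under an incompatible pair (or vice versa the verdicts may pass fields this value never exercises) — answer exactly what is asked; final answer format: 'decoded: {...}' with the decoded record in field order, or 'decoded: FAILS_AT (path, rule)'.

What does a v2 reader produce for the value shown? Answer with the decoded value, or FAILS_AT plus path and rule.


decoded: FAILS_AT (verified, R1)

each type pair in Shipment: writer, then reader
decode (reader v2):
  read fails at verified under R1 (no fill)
  => FAILS_AT (verified, R1)
the other Shipment changes do not affect what is asked:
  enum Priority (field status in record Shipment): symbol EMAIL added -> schema-level compatibility only; this Shipment value's decode is unchanged
  added field seq to record Shipment: required int32, tag 23, default 100 (in v2 it sits immediately before quantity) -> schema-level compatibility only; this Shipment value's decode is unchanged
  field quantity in record Shipment: type int32 changed to float64 -> schema-level compatibility only; this Shipment value's decode is unchanged


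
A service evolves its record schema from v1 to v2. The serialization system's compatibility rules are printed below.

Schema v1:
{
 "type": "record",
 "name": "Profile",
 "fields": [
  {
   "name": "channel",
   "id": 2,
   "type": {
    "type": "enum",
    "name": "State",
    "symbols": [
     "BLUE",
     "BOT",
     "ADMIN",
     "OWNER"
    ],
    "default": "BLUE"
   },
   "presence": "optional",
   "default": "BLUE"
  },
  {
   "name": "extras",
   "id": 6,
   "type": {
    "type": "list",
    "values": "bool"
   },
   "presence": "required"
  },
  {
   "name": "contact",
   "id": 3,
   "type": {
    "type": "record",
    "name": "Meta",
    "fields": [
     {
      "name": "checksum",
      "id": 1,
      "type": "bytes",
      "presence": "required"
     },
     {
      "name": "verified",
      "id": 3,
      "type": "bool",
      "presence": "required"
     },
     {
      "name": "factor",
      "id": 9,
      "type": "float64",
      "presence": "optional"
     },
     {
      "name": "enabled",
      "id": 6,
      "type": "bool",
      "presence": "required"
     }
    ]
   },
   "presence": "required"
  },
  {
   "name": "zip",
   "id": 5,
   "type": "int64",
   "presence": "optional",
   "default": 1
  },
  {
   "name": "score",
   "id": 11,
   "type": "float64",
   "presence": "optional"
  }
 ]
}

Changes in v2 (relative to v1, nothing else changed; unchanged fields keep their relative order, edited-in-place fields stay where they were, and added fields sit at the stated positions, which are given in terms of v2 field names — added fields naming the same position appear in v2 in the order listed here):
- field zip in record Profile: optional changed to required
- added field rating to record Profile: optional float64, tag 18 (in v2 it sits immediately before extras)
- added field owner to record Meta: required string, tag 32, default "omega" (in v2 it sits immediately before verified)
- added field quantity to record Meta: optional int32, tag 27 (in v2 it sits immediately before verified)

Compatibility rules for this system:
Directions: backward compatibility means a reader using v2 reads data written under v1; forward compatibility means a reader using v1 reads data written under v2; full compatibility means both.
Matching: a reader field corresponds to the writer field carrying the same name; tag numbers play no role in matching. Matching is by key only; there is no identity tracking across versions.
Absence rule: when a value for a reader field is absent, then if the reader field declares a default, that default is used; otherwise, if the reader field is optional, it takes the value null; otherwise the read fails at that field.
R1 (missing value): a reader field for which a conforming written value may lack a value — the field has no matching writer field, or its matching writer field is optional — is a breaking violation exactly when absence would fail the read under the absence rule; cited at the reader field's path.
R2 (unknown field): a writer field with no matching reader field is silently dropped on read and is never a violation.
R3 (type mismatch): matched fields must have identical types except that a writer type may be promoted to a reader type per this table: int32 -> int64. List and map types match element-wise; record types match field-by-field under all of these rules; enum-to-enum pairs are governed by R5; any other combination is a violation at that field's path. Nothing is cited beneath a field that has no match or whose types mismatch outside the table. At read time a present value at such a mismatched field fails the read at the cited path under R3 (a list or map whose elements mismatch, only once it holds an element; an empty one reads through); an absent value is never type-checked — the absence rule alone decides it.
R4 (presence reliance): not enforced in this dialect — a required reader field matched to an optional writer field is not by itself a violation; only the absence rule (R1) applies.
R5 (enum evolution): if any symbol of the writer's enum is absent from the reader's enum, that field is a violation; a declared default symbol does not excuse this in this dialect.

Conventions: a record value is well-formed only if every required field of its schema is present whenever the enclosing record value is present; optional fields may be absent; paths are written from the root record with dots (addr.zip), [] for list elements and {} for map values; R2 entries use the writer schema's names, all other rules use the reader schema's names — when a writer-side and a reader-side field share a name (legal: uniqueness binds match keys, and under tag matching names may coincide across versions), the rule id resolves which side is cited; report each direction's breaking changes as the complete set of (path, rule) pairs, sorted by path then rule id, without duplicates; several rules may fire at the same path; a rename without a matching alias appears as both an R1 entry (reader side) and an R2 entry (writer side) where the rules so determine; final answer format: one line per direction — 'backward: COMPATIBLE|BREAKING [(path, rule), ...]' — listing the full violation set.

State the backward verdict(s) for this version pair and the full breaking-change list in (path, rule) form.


backward: COMPATIBLE []

each type pair in Profile: writer, then reader
backward on Profile — v2 reading data written by v1:
  channel <- channel (State -> State, writer optional)
  rating: no writer match
  extras <- extras (list<bool> -> list<bool>, writer required)
  contact <- contact (Meta -> Meta, writer required)
  zip <- zip (int64 -> int64, writer optional)
  score <- score (float64 -> float64, writer optional)
  contact.checksum <- contact.checksum (bytes -> bytes, writer required)
  contact.owner: no writer match
  contact.quantity: no writer match
  contact.verified <- contact.verified (bool -> bool, writer required)
  contact.factor <- contact.factor (float64 -> float64, writer optional)
  contact.enabled <- contact.enabled (bool -> bool, writer required)
  => backward verdict for Profile: COMPATIBLE, no violations
diffs on Profile not affecting the asked answer:
  field zip in record Profile: optional changed to required -> inert for the asked Profile verdict: nothing fires
  added field rating to record Profile: optional float64, tag 18 (in v2 it sits immediately before extras) -> inert for the asked Profile verdict: nothing fires
  added field quantity to record Meta: optional int32, tag 27 (in v2 it sits immediately before verified) -> inert for the asked Profile verdict: nothing fires
  added field owner to record Meta: required string, tag 32, default "omega" (in v2 it sits immediately before verified) -> inert for the asked Profile verdict: nothing fires
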